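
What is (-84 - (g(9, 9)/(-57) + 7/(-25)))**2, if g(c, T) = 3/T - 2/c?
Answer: 1152797331856/164480625 ≈ 7008.7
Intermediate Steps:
g(c, T) = -2/c + 3/T
(-84 - (g(9, 9)/(-57) + 7/(-25)))**2 = (-84 - ((-2/9 + 3/9)/(-57) + 7/(-25)))**2 = (-84 - ((-2*1/9 + 3*(1/9))*(-1/57) + 7*(-1/25)))**2 = (-84 - ((-2/9 + 1/3)*(-1/57) - 7/25))**2 = (-84 - ((1/9)*(-1/57) - 7/25))**2 = (-84 - (-1/513 - 7/25))**2 = (-84 - 1*(-3616/12825))**2 = (-84 + 3616/12825)**2 = (-1073684/12825)**2 = 1152797331856/164480625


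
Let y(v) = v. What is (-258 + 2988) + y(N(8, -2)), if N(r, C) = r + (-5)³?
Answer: 2613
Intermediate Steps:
N(r, C) = -125 + r (N(r, C) = r - 125 = -125 + r)
(-258 + 2988) + y(N(8, -2)) = (-258 + 2988) + (-125 + 8) = 2730 - 117 = 2613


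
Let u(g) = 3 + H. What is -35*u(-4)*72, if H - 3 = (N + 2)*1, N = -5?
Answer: -7560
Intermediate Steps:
H = 0 (H = 3 + (-5 + 2)*1 = 3 - 3*1 = 3 - 3 = 0)
u(g) = 3 (u(g) = 3 + 0 = 3)
-35*u(-4)*72 = -35*3*72 = -105*72 = -7560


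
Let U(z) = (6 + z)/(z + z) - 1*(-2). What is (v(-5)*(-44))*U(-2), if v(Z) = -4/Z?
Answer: -176/5 ≈ -35.200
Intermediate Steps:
U(z) = 2 + (6 + z)/(2*z) (U(z) = (6 + z)/((2*z)) + 2 = (6 + z)*(1/(2*z)) + 2 = (6 + z)/(2*z) + 2 = 2 + (6 + z)/(2*z))
(v(-5)*(-44))*U(-2) = (-4/(-5)*(-44))*(5/2 + 3/(-2)) = (-4*(-⅕)*(-44))*(5/2 + 3*(-½)) = ((⅘)*(-44))*(5/2 - 3/2) = -176/5*1 = -176/5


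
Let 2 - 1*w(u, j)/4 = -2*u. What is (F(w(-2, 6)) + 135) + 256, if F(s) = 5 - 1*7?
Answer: 389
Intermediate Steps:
w(u, j) = 8 + 8*u (w(u, j) = 8 - (-8)*u = 8 + 8*u)
F(s) = -2 (F(s) = 5 - 7 = -2)
(F(w(-2, 6)) + 135) + 256 = (-2 + 135) + 256 = 133 + 256 = 389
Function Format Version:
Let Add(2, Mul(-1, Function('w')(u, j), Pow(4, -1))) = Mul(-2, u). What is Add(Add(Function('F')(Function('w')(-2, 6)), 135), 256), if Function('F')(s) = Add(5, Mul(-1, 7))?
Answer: 389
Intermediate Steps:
Function('w')(u, j) = Add(8, Mul(8, u)) (Function('w')(u, j) = Add(8, Mul(-4, Mul(-2, u))) = Add(8, Mul(8, u)))
Function('F')(s) = -2 (Function('F')(s) = Add(5, -7) = -2)
Add(Add(Function('F')(Function('w')(-2, 6)), 135), 256) = Add(Add(-2, 135), 256) = Add(133, 256) = 389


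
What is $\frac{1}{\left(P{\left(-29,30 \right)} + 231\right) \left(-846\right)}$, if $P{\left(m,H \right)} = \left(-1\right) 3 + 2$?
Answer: $- \frac{1}{194580} \approx -5.1393 \cdot 10^{-6}$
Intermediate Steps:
$P{\left(m,H \right)} = -1$ ($P{\left(m,H \right)} = -3 + 2 = -1$)
$\frac{1}{\left(P{\left(-29,30 \right)} + 231\right) \left(-846\right)} = \frac{1}{\left(-1 + 231\right) \left(-846\right)} = \frac{1}{230} \left(- \frac{1}{846}\right) = - \frac{1}{194580}$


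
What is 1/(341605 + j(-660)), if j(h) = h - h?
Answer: 1/341605 ≈ 2.9274e-6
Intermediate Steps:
j(h) = 0
1/(341605 + j(-660)) = 1/(341605 + 0) = 1/341605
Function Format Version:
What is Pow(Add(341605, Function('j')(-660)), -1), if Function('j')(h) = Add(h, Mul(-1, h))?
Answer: Rational(1, 341605) ≈ 2.9274e-6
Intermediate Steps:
Function('j')(h) = 0
Pow(Add(341605, Function('j')(-660)), -1) = Pow(Add(341605, 0), -1) = Pow(341605, -1) = Rational(1, 341605)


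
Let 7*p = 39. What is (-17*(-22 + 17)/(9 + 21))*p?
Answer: 221/14 ≈ 15.786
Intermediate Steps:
p = 39/7 (p = (⅐)*39 = 39/7 ≈ 5.5714)
(-17*(-22 + 17)/(9 + 21))*p = -17*(-22 + 17)/(9 + 21)*(39/7) = -(-85)/30*(39/7) = -17*(-⅙)*(39/7) = (17/6)*(39/7) = 221/14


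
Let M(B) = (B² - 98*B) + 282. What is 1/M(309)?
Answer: 1/65481 ≈ 1.5272e-5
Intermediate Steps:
M(B) = 282 + B² - 98*B
1/M(309) = 1/(282 + 309² - 98*309) = 1/(282 + 95481 - 30282) = 1/65481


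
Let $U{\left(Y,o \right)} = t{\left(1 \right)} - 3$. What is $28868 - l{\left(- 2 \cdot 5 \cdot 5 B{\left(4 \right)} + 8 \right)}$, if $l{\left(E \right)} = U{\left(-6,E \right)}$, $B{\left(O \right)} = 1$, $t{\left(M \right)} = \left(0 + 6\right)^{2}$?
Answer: $28835$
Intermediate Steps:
$t{\left(M \right)} = 36$ ($t{\left(M \right)} = 6^{2} = 36$)
$U{\left(Y,o \right)} = 33$ ($U{\left(Y,o \right)} = 36 - 3 = 33$)
$l{\left(E \right)} = 33$
$28868 - l{\left(- 2 \cdot 5 \cdot 5 B{\left(4 \right)} + 8 \right)} = 28868 - 33 = 28835$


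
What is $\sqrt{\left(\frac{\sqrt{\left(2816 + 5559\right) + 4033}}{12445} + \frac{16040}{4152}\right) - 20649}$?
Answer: $\frac{\sqrt{-861275875242199350 + 6704395290 \sqrt{3102}}}{6458955} \approx 143.68 i$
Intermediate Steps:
$\sqrt{\left(\frac{\sqrt{\left(2816 + 5559\right) + 4033}}{12445} + \frac{16040}{4152}\right) - 20649} = \sqrt{\left(\sqrt{8375 + 4033} \cdot \frac{1}{12445} + 16040 \cdot \frac{1}{4152}\right) - 20649} = \sqrt{\left(\sqrt{12408} \cdot \frac{1}{12445} + \frac{2005}{519}\right) - 20649} = \sqrt{\left(2 \sqrt{3102} \cdot \frac{1}{12445} + \frac{2005}{519}\right) - 20649} = \sqrt{\left(\frac{2 \sqrt{3102}}{12445} + \frac{2005}{519}\right) - 20649} = \sqrt{\left(\frac{2005}{519} + \frac{2 \sqrt{3102}}{12445}\right) - 20649} = \sqrt{- \frac{10714826}{519} + \frac{2 \sqrt{3102}}{12445}}$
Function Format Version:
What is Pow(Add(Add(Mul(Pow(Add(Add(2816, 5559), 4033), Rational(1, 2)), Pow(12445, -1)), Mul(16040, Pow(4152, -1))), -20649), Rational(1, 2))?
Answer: Mul(Rational(1, 6458955), Pow(Add(-861275875242199350, Mul(6704395290, Pow(3102, Rational(1, 2)))), Rational(1, 2))) ≈ Mul(143.68, I)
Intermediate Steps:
Pow(Add(Add(Mul(Pow(Add(Add(2816, 5559), 4033), Rational(1, 2)), Pow(12445, -1)), Mul(16040, Pow(4152, -1))), -20649), Rational(1, 2)) = Pow(Add(Add(Mul(Pow(Add(8375, 4033), Rational(1, 2)), Rational(1, 12445)), Mul(16040, Rational(1, 4152))), -20649), Rational(1, 2)) = Pow(Add(Add(Mul(Pow(12408, Rational(1, 2)), Rational(1, 12445)), Rational(2005, 519)), -20649), Rational(1, 2)) = Pow(Add(Add(Mul(Mul(2, Pow(3102, Rational(1, 2))), Rational(1, 12445)), Rational(2005, 519)), -20649), Rational(1, 2)) = Pow(Add(Add(Mul(Rational(2, 12445), Pow(3102, Rational(1, 2))), Rational(2005, 519)), -20649), Rational(1, 2)) = Pow(Add(Add(Rational(2005, 519), Mul(Rational(2, 12445), Pow(3102, Rational(1, 2)))), -20649), Rational(1, 2)) = Pow(Add(Rational(-10714826, 519), Mul(Rational(2, 12445), Pow(3102, Rational(1, 2)))), Rational(1, 2))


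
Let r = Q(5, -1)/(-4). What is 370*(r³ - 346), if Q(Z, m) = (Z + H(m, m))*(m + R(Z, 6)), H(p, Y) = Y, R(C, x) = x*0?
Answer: -127650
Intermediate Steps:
R(C, x) = 0
Q(Z, m) = m*(Z + m) (Q(Z, m) = (Z + m)*(m + 0) = (Z + m)*m = m*(Z + m))
r = 1 (r = -(5 - 1)/(-4) = -1*4*(-¼) = -4*(-¼) = 1)
370*(r³ - 346) = 370*(1³ - 346) = 370*(1 - 346) = 370*(-345) = -127650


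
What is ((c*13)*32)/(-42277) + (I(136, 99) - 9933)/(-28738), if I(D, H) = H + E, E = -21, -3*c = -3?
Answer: 404684827/1214956426 ≈ 0.33309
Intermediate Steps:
c = 1 (c = -⅓*(-3) = 1)
I(D, H) = -21 + H (I(D, H) = H - 21 = -21 + H)
((c*13)*32)/(-42277) + (I(136, 99) - 9933)/(-28738) = ((1*13)*32)/(-42277) + ((-21 + 99) - 9933)/(-28738) = (13*32)*(-1/42277) + (78 - 9933)*(-1/28738) = 416*(-1/42277) - 9855*(-1/28738) = -416/42277 + 9855/28738 = 404684827/1214956426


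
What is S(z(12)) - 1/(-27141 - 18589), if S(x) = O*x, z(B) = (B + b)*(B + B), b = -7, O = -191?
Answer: -1048131599/45730 ≈ -22920.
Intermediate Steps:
z(B) = 2*B*(-7 + B) (z(B) = (B - 7)*(B + B) = (-7 + B)*(2*B) = 2*B*(-7 + B))
S(x) = -191*x
S(z(12)) - 1/(-27141 - 18589) = -382*12*(-7 + 12) - 1/(-27141 - 18589) = -382*12*5 - 1/(-45730) = -191*120 - 1*(-1/45730) = -22920 + 1/45730 = -1048131599/45730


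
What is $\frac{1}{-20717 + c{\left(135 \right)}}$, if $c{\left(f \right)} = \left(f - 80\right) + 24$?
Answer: $- \frac{1}{20638} \approx -4.8454 \cdot 10^{-5}$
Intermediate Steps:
$c{\left(f \right)} = -56 + f$ ($c{\left(f \right)} = \left(-80 + f\right) + 24 = -56 + f$)
$\frac{1}{-20717 + c{\left(135 \right)}} = \frac{1}{-20717 + \left(-56 + 135\right)} = \frac{1}{-20717 + 79} = \frac{1}{-20638} = - \frac{1}{20638}$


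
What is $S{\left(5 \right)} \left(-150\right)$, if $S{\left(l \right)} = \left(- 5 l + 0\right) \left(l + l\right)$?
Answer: $37500$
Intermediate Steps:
$S{\left(l \right)} = - 10 l^{2}$ ($S{\left(l \right)} = - 5 l 2 l = - 10 l^{2}$)
$S{\left(5 \right)} \left(-150\right) = - 10 \cdot 5^{2} \left(-150\right) = \left(-10\right) 25 \left(-150\right) = \left(-250\right) \left(-150\right) = 37500$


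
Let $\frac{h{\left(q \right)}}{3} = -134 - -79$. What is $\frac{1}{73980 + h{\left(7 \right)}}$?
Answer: $\frac{1}{73815} \approx 1.3547 \cdot 10^{-5}$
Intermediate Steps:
$h{\left(q \right)} = -165$ ($h{\left(q \right)} = 3 \left(-134 - -79\right) = 3 \left(-134 + 79\right) = 3 \left(-55\right) = -165$)
$\frac{1}{73980 + h{\left(7 \right)}} = \frac{1}{73980 - 165} = \frac{1}{73815}$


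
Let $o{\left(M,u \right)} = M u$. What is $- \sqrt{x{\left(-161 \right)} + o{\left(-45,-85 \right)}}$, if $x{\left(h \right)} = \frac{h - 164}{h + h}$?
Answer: $- \frac{5 \sqrt{15867838}}{322} \approx -61.855$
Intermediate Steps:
$x{\left(h \right)} = \frac{-164 + h}{2 h}$
$- \sqrt{x{\left(-161 \right)} + o{\left(-45,-85 \right)}} = - \sqrt{\frac{-164 - 161}{2 \left(-161\right)} - -3825} = - \sqrt{\frac{1}{2} \left(- \frac{1}{161}\right) \left(-325\right) + 3825} = - \sqrt{\frac{325}{322} + 3825} = - \sqrt{\frac{1231975}{322}} = - \frac{5 \sqrt{15867838}}{322}$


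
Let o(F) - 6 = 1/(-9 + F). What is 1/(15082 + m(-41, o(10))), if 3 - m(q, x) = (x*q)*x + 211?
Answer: 1/16883 ≈ 5.9231e-5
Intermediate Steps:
o(F) = 6 + 1/(-9 + F)
m(q, x) = -208 - q*x² (m(q, x) = 3 - ((x*q)*x + 211) = 3 - ((q*x)*x + 211) = 3 - (q*x² + 211) = 3 - (211 + q*x²) = 3 + (-211 - q*x²) = -208 - q*x²)
1/(15082 + m(-41, o(10))) = 1/(15082 + (-208 - 1*(-41)*((-53 + 6*10)/(-9 + 10))²)) = 1/(15082 + (-208 - 1*(-41)*((-53 + 60)/1)²)) = 1/(15082 + (-208 - 1*(-41)*(1*7)²)) = 1/(15082 + (-208 - 1*(-41)*7²)) = 1/(15082 + (-208 - 1*(-41)*49)) = 1/(15082 + (-208 + 2009)) = 1/(15082 + 1801) = 1/16883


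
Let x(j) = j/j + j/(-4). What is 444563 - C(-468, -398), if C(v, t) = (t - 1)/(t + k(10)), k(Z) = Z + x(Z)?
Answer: 18227041/41 ≈ 4.4456e+5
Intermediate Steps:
x(j) = 1 - j/4 (x(j) = 1 + j*(-1/4) = 1 - j/4)
k(Z) = 1 + 3*Z/4 (k(Z) = Z + (1 - Z/4) = 1 + 3*Z/4)
C(v, t) = (-1 + t)/(17/2 + t) (C(v, t) = (t - 1)/(t + (1 + (3/4)*10)) = (-1 + t)/(t + (1 + 15/2)) = (-1 + t)/(t + 17/2) = (-1 + t)/(17/2 + t))
444563 - C(-468, -398) = 444563 - 2*(-1 - 398)/(17 + 2*(-398)) = 444563 - 2*(-399)/(17 - 796) = 444563 - 2*(-399)/(-779) = 444563 - 2*(-1)*(-399)/779 = 444563 - 1*42/41 = 444563 - 42/41 = 18227041/41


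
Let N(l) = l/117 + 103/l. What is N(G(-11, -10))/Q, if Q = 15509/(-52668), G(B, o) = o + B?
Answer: 3481104/201617 ≈ 17.266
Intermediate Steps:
G(B, o) = B + o
N(l) = 103/l + l/117 (N(l) = l*(1/117) + 103/l = l/117 + 103/l = 103/l + l/117)
Q = -15509/52668 (Q = 15509*(-1/52668) = -15509/52668 ≈ -0.29447)
N(G(-11, -10))/Q = (103/(-11 - 10) + (-11 - 10)/117)/(-15509/52668) = (103/(-21) + (1/117)*(-21))*(-52668/15509) = (103*(-1/21) - 7/39)*(-52668/15509) = (-103/21 - 7/39)*(-52668/15509) = -1388/273*(-52668/15509) = 3481104/201617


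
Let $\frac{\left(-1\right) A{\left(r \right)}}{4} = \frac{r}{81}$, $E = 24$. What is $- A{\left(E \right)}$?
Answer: $\frac{32}{27} \approx 1.1852$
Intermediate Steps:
$A{\left(r \right)} = - \frac{4 r}{81}$ ($A{\left(r \right)} = - 4 \frac{r}{81} = - \frac{4 r}{81}$)
$- A{\left(E \right)} = - \frac{\left(-4\right) 24}{81} = \left(-1\right) \left(- \frac{32}{27}\right) = \frac{32}{27}$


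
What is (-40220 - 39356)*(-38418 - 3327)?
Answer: 3321900120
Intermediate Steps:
(-40220 - 39356)*(-38418 - 3327) = -79576*(-41745) = 3321900120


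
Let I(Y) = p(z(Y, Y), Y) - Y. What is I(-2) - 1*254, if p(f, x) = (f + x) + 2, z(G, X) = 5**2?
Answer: -227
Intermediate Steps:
z(G, X) = 25
p(f, x) = 2 + f + x
I(Y) = 27 (I(Y) = (2 + 25 + Y) - Y = (27 + Y) - Y = 27)
I(-2) - 1*254 = 27 - 1*254 = 27 - 254 = -227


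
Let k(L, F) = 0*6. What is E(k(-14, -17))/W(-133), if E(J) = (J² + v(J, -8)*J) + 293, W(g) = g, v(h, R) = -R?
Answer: -293/133 ≈ -2.2030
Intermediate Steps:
k(L, F) = 0
E(J) = 293 + J² + 8*J (E(J) = (J² + (-1*(-8))*J) + 293 = (J² + 8*J) + 293 = 293 + J² + 8*J)
E(k(-14, -17))/W(-133) = (293 + 0² + 8*0)/(-133) = (293 + 0 + 0)*(-1/133) = 293*(-1/133) = -293/133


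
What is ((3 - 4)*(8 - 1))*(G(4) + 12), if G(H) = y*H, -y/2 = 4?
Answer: 140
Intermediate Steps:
y = -8 (y = -2*4 = -8)
G(H) = -8*H
((3 - 4)*(8 - 1))*(G(4) + 12) = ((3 - 4)*(8 - 1))*(-8*4 + 12) = (-1*7)*(-32 + 12) = -7*(-20) = 140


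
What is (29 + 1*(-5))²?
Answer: 576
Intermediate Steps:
(29 + 1*(-5))² = (29 - 5)² = 24² = 576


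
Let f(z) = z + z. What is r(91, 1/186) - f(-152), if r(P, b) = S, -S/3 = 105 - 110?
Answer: 319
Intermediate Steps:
f(z) = 2*z
S = 15 (S = -3*(105 - 110) = -3*(-5) = 15)
r(P, b) = 15
r(91, 1/186) - f(-152) = 15 - 2*(-152) = 15 - 1*(-304) = 15 + 304 = 319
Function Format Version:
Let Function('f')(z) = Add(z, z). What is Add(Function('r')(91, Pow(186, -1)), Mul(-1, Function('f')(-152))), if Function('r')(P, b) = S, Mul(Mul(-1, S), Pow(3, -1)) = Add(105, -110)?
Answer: 319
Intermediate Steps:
Function('f')(z) = Mul(2, z)
S = 15 (S = Mul(-3, Add(105, -110)) = Mul(-3, -5) = 15)
Function('r')(P, b) = 15
Add(Function('r')(91, Pow(186, -1)), Mul(-1, Function('f')(-152))) = Add(15, Mul(-1, Mul(2, -152))) = Add(15, Mul(-1, -304)) = Add(15, 304) = 319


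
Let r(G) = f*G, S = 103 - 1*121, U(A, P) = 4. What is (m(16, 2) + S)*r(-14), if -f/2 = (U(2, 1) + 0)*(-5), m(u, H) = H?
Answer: 8960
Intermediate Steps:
f = 40 (f = -2*(4 + 0)*(-5) = -8*(-5) = -2*(-20) = 40)
S = -18 (S = 103 - 121 = -18)
r(G) = 40*G
(m(16, 2) + S)*r(-14) = (2 - 18)*(40*(-14)) = -16*(-560) = 8960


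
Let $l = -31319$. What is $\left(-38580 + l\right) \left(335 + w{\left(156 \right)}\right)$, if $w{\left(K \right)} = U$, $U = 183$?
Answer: $-36207682$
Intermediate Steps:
$w{\left(K \right)} = 183$
$\left(-38580 + l\right) \left(335 + w{\left(156 \right)}\right) = \left(-38580 - 31319\right) \left(335 + 183\right) = \left(-69899\right) 518 = -36207682$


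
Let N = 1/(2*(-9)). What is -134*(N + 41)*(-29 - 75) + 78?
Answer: 5136118/9 ≈ 5.7068e+5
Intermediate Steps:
N = -1/18 (N = 1/(-18) = -1/18 ≈ -0.055556)
-134*(N + 41)*(-29 - 75) + 78 = -134*(-1/18 + 41)*(-29 - 75) + 78 = -49379*(-104)/9 + 78 = -134*(-38324/9) + 78 = 5135416/9 + 78 = 5136118/9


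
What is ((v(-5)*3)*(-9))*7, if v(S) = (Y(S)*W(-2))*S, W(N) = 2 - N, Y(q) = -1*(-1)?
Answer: 3780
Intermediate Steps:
Y(q) = 1
v(S) = 4*S (v(S) = (1*(2 - 1*(-2)))*S = (1*(2 + 2))*S = (1*4)*S = 4*S)
((v(-5)*3)*(-9))*7 = (((4*(-5))*3)*(-9))*7 = (-20*3*(-9))*7 = -60*(-9)*7 = 540*7 = 3780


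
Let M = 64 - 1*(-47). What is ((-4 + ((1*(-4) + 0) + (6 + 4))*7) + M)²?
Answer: 22201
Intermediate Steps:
M = 111 (M = 64 + 47 = 111)
((-4 + ((1*(-4) + 0) + (6 + 4))*7) + M)² = ((-4 + ((1*(-4) + 0) + (6 + 4))*7) + 111)² = ((-4 + ((-4 + 0) + 10)*7) + 111)² = ((-4 + (-4 + 10)*7) + 111)² = ((-4 + 6*7) + 111)² = ((-4 + 42) + 111)² = (38 + 111)² = 149² = 22201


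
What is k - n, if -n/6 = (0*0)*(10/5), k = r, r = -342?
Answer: -342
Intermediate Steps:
k = -342
n = 0 (n = -6*0*0*10/5 = -0*10*(⅕) = -0*2 = -6*0 = 0)
k - n = -342 - 1*0 = -342 + 0 = -342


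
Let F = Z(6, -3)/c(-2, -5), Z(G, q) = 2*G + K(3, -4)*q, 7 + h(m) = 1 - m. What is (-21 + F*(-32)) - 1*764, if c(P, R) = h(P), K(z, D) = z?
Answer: -761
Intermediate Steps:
h(m) = -6 - m (h(m) = -7 + (1 - m) = -6 - m)
Z(G, q) = 2*G + 3*q
c(P, R) = -6 - P
F = -¾ (F = (2*6 + 3*(-3))/(-6 - 1*(-2)) = (12 - 9)/(-6 + 2) = 3/(-4) = 3*(-¼) = -¾ ≈ -0.75000)
(-21 + F*(-32)) - 1*764 = (-21 - ¾*(-32)) - 1*764 = (-21 + 24) - 764 = 3 - 764 = -761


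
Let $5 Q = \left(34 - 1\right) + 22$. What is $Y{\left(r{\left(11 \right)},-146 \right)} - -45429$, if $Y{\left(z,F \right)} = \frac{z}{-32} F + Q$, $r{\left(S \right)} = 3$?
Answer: $\frac{727259}{16} \approx 45454.0$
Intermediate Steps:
$Q = 11$ ($Q = \frac{\left(34 - 1\right) + 22}{5} = \frac{33 + 22}{5} = \frac{1}{5} \cdot 55 = 11$)
$Y{\left(z,F \right)} = 11 - \frac{F z}{32}$ ($Y{\left(z,F \right)} = \frac{z}{-32} F + 11 = - \frac{z}{32} F + 11 = - \frac{F z}{32} + 11 = 11 - \frac{F z}{32}$)
$Y{\left(r{\left(11 \right)},-146 \right)} - -45429 = \left(11 - \left(- \frac{73}{16}\right) 3\right) - -45429 = \left(11 + \frac{219}{16}\right) + 45429 = \frac{395}{16} + 45429 = \frac{727259}{16}$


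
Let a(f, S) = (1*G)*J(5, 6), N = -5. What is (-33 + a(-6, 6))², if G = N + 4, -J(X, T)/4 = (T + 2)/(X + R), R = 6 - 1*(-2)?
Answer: 157609/169 ≈ 932.60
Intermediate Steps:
R = 8 (R = 6 + 2 = 8)
J(X, T) = -4*(2 + T)/(8 + X) (J(X, T) = -4*(T + 2)/(X + 8) = -4*(2 + T)/(8 + X))
G = -1 (G = -5 + 4 = -1)
a(f, S) = 32/13 (a(f, S) = (1*(-1))*(4*(-2 - 1*6)/(8 + 5)) = -4*(-2 - 6)/13 = -4*(-8)/13 = -1*(-32/13) = 32/13)
(-33 + a(-6, 6))² = (-33 + 32/13)² = (-397/13)² = 157609/169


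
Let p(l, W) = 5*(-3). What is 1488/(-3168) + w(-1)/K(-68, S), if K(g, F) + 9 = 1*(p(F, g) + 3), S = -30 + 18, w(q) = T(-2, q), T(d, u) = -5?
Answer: -107/462 ≈ -0.23160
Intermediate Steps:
p(l, W) = -15
w(q) = -5
S = -12
K(g, F) = -21 (K(g, F) = -9 + 1*(-15 + 3) = -9 + 1*(-12) = -9 - 12 = -21)
1488/(-3168) + w(-1)/K(-68, S) = 1488/(-3168) - 5/(-21) = 1488*(-1/3168) - 5*(-1/21) = -31/66 + 5/21 = -107/462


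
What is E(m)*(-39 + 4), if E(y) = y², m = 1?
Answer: -35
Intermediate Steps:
E(m)*(-39 + 4) = 1²*(-39 + 4) = 1*(-35) = -35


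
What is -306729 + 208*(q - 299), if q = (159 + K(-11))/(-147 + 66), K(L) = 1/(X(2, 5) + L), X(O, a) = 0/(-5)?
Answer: -329072195/891 ≈ -3.6933e+5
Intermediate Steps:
X(O, a) = 0 (X(O, a) = 0*(-⅕) = 0)
K(L) = 1/L (K(L) = 1/(0 + L) = 1/L)
q = -1748/891 (q = (159 + 1/(-11))/(-147 + 66) = (159 - 1/11)/(-81) = (1748/11)*(-1/81) = -1748/891 ≈ -1.9618)
-306729 + 208*(q - 299) = -306729 + 208*(-1748/891 - 299) = -306729 + 208*(-268157/891) = -306729 - 55776656/891 = -329072195/891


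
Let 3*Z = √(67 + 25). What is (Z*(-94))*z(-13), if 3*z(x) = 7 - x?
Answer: -3760*√23/9 ≈ -2003.6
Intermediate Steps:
z(x) = 7/3 - x/3 (z(x) = (7 - x)/3 = 7/3 - x/3)
Z = 2*√23/3 (Z = √(67 + 25)/3 = √92/3 = (2*√23)/3 = 2*√23/3 ≈ 3.1972)
(Z*(-94))*z(-13) = ((2*√23/3)*(-94))*(7/3 - ⅓*(-13)) = (-188*√23/3)*(7/3 + 13/3) = -188*√23/3*(20/3) = -3760*√23/9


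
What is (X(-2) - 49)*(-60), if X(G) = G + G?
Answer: 3180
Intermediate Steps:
X(G) = 2*G
(X(-2) - 49)*(-60) = (2*(-2) - 49)*(-60) = (-4 - 49)*(-60) = -53*(-60) = 3180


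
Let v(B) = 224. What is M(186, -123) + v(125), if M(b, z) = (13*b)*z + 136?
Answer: -297054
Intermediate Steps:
M(b, z) = 136 + 13*b*z (M(b, z) = 13*b*z + 136 = 136 + 13*b*z)
M(186, -123) + v(125) = (136 + 13*186*(-123)) + 224 = (136 - 297414) + 224 = -297278 + 224 = -297054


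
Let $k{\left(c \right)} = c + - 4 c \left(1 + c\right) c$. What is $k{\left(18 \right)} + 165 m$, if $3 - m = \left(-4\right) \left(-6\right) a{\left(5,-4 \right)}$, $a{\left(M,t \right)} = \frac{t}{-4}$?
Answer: $-28071$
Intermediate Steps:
$a{\left(M,t \right)} = - \frac{t}{4}$ ($a{\left(M,t \right)} = t \left(- \frac{1}{4}\right) = - \frac{t}{4}$)
$k{\left(c \right)} = c - 4 c^{2} \left(1 + c\right)$ ($k{\left(c \right)} = c + - 4 c c \left(1 + c\right) = c - 4 c^{2} \left(1 + c\right)$)
$m = -21$ ($m = 3 - \left(-4\right) \left(-6\right) \left(\left(- \frac{1}{4}\right) \left(-4\right)\right) = 3 - 24 \cdot 1 = 3 - 24 = -21$)
$k{\left(18 \right)} + 165 m = 18 \left(1 - 72 - 4 \cdot 18^{2}\right) + 165 \left(-21\right) = 18 \left(1 - 72 - 1296\right) - 3465 = 18 \left(-1367\right) - 3465 = -24606 - 3465 = -28071$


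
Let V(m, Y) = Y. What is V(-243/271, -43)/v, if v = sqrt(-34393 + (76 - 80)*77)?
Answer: I*sqrt(34701)/807 ≈ 0.23083*I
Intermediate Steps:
v = I*sqrt(34701) (v = sqrt(-34393 - 4*77) = sqrt(-34393 - 308) = sqrt(-34701) = I*sqrt(34701) ≈ 186.28*I)
V(-243/271, -43)/v = -43*(-I*sqrt(34701)/34701) = -(-1)*I*sqrt(34701)/807 = I*sqrt(34701)/807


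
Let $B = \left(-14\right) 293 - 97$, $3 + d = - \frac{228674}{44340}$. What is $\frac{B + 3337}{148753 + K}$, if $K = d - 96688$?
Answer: $- \frac{19110540}{1154100203} \approx -0.016559$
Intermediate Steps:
$d = - \frac{180847}{22170}$ ($d = -3 - \frac{228674}{44340} = -3 - \frac{114337}{22170} = - \frac{180847}{22170} \approx -8.1573$)
$K = - \frac{2143753807}{22170}$ ($K = - \frac{180847}{22170} - 96688 = - \frac{2143753807}{22170} \approx -96696.0$)
$B = -4199$ ($B = -4102 - 97 = -4199$)
$\frac{B + 3337}{148753 + K} = \frac{-4199 + 3337}{148753 - \frac{2143753807}{22170}} = - \frac{862}{\frac{1154100203}{22170}} = \left(-862\right) \frac{22170}{1154100203} = - \frac{19110540}{1154100203}$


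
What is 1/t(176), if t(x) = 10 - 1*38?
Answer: -1/28 ≈ -0.035714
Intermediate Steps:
t(x) = -28 (t(x) = 10 - 38 = -28)
1/t(176) = 1/(-28) = -1/28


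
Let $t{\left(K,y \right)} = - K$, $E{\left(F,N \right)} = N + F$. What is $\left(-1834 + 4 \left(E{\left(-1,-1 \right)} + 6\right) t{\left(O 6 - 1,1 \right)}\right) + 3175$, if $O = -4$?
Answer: $1741$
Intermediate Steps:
$E{\left(F,N \right)} = F + N$
$\left(-1834 + 4 \left(E{\left(-1,-1 \right)} + 6\right) t{\left(O 6 - 1,1 \right)}\right) + 3175 = \left(-1834 + 4 \left(\left(-1 - 1\right) + 6\right) \left(- (\left(-4\right) 6 - 1)\right)\right) + 3175 = \left(-1834 + 4 \left(-2 + 6\right) \left(- (-24 - 1)\right)\right) + 3175 = \left(-1834 + 4 \cdot 4 \left(\left(-1\right) \left(-25\right)\right)\right) + 3175 = \left(-1834 + 16 \cdot 25\right) + 3175 = \left(-1834 + 400\right) + 3175 = -1434 + 3175 = 1741$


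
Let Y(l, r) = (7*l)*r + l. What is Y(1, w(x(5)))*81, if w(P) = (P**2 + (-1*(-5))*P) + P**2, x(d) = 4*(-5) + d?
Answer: 212706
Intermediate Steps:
x(d) = -20 + d
w(P) = 2*P**2 + 5*P (w(P) = (P**2 + 5*P) + P**2 = 2*P**2 + 5*P)
Y(l, r) = l + 7*l*r (Y(l, r) = 7*l*r + l = l + 7*l*r)
Y(1, w(x(5)))*81 = (1*(1 + 7*((-20 + 5)*(5 + 2*(-20 + 5)))))*81 = (1*(1 + 7*(-15*(5 + 2*(-15)))))*81 = (1*(1 + 7*(-15*(5 - 30))))*81 = (1*(1 + 7*(-15*(-25))))*81 = (1*(1 + 7*375))*81 = (1*(1 + 2625))*81 = (1*2626)*81 = 2626*81 = 212706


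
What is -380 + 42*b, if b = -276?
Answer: -11972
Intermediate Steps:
-380 + 42*b = -380 + 42*(-276) = -380 - 11592 = -11972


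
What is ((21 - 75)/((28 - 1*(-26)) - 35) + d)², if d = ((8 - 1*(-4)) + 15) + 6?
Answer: 328329/361 ≈ 909.50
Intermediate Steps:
d = 33 (d = ((8 + 4) + 15) + 6 = (12 + 15) + 6 = 27 + 6 = 33)
((21 - 75)/((28 - 1*(-26)) - 35) + d)² = ((21 - 75)/((28 - 1*(-26)) - 35) + 33)² = (-54/((28 + 26) - 35) + 33)² = (-54/(54 - 35) + 33)² = (-54/19 + 33)² = (573/19)² = 328329/361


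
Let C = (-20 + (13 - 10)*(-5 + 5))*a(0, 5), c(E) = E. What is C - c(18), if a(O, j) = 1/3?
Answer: -74/3 ≈ -24.667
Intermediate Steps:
a(O, j) = 1/3
C = -20/3 (C = (-20 + (13 - 10)*(-5 + 5))*(1/3) = (-20 + 3*0)*(1/3) = (-20 + 0)*(1/3) = -20*1/3 = -20/3 ≈ -6.6667)
C - c(18) = -20/3 - 1*18 = -20/3 - 18 = -74/3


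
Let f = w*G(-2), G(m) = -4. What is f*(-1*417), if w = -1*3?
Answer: -5004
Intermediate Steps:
w = -3
f = 12 (f = -3*(-4) = 12)
f*(-1*417) = 12*(-1*417) = 12*(-417) = -5004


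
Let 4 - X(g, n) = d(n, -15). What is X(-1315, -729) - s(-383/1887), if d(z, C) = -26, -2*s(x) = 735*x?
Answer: -56095/1258 ≈ -44.591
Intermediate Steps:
s(x) = -735*x/2
X(g, n) = 30 (X(g, n) = 4 - 1*(-26) = 4 + 26 = 30)
X(-1315, -729) - s(-383/1887) = 30 - (-735)*(-383/1887)/2 = 30 - (-735)*(-383*1/1887)/2 = 30 - (-735)*(-383)/(2*1887) = 30 - 1*93835/1258 = 30 - 93835/1258 = -56095/1258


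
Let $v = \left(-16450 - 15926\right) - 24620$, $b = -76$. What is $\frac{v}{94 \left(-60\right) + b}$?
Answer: $\frac{14249}{1429} \approx 9.9713$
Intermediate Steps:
$v = -56996$ ($v = -32376 - 24620 = -56996$)
$\frac{v}{94 \left(-60\right) + b} = - \frac{56996}{94 \left(-60\right) - 76} = - \frac{56996}{-5640 - 76} = - \frac{56996}{-5716} = \left(-56996\right) \left(- \frac{1}{5716}\right) = \frac{14249}{1429}$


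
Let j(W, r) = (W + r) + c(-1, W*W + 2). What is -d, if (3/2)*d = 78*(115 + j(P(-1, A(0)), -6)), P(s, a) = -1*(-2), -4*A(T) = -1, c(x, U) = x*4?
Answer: -5564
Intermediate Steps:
c(x, U) = 4*x
A(T) = ¼ (A(T) = -¼*(-1) = ¼)
P(s, a) = 2
j(W, r) = -4 + W + r (j(W, r) = (W + r) + 4*(-1) = (W + r) - 4 = -4 + W + r)
d = 5564 (d = 2*(78*(115 + (-4 + 2 - 6)))/3 = 2*(78*(115 - 8))/3 = 2*(78*107)/3 = (⅔)*8346 = 5564)
-d = -1*5564 = -5564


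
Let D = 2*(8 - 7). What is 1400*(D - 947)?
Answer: -1323000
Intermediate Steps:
D = 2 (D = 2*1 = 2)
1400*(D - 947) = 1400*(2 - 947) = 1400*(-945) = -1323000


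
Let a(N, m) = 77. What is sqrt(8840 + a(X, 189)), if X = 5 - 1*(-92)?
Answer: sqrt(8917) ≈ 94.430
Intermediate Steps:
X = 97 (X = 5 + 92 = 97)
sqrt(8840 + a(X, 189)) = sqrt(8840 + 77) = sqrt(8917)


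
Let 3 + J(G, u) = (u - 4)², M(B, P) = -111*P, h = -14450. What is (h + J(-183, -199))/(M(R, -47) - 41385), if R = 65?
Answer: -6689/9042 ≈ -0.73977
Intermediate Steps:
J(G, u) = -3 + (-4 + u)² (J(G, u) = -3 + (u - 4)² = -3 + (-4 + u)²)
(h + J(-183, -199))/(M(R, -47) - 41385) = (-14450 + (-3 + (-4 - 199)²))/(-111*(-47) - 41385) = (-14450 + (-3 + (-203)²))/(5217 - 41385) = (-14450 + (-3 + 41209))/(-36168) = (-14450 + 41206)*(-1/36168) = 26756*(-1/36168) = -6689/9042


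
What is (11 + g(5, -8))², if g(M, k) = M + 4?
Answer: 400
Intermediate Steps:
g(M, k) = 4 + M
(11 + g(5, -8))² = (11 + (4 + 5))² = (11 + 9)² = 20² = 400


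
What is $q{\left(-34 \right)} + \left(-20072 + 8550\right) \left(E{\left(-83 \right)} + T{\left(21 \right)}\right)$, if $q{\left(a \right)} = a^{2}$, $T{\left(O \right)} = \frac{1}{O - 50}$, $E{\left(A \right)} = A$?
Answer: $\frac{27778500}{29} \approx 9.5788 \cdot 10^{5}$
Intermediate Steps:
$T{\left(O \right)} = \frac{1}{-50 + O}$
$q{\left(-34 \right)} + \left(-20072 + 8550\right) \left(E{\left(-83 \right)} + T{\left(21 \right)}\right) = \left(-34\right)^{2} + \left(-20072 + 8550\right) \left(-83 + \frac{1}{-50 + 21}\right) = 1156 - 11522 \left(-83 + \frac{1}{-29}\right) = 1156 - 11522 \left(-83 - \frac{1}{29}\right) = 1156 - - \frac{27744976}{29} = 1156 + \frac{27744976}{29} = \frac{27778500}{29}$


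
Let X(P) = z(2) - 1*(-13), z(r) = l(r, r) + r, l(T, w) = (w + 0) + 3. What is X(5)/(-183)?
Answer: -20/183 ≈ -0.10929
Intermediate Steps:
l(T, w) = 3 + w (l(T, w) = w + 3 = 3 + w)
z(r) = 3 + 2*r (z(r) = (3 + r) + r = 3 + 2*r)
X(P) = 20 (X(P) = (3 + 2*2) - 1*(-13) = (3 + 4) + 13 = 7 + 13 = 20)
X(5)/(-183) = 20/(-183) = 20*(-1/183) = -20/183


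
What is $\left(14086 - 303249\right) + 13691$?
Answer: $-275472$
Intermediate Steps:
$\left(14086 - 303249\right) + 13691 = -289163 + 13691 = -275472$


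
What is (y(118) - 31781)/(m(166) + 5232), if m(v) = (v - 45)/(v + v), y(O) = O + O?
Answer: -2094588/347429 ≈ -6.0288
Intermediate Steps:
y(O) = 2*O
m(v) = (-45 + v)/(2*v) (m(v) = (-45 + v)/((2*v)) = (-45 + v)*(1/(2*v)) = (-45 + v)/(2*v))
(y(118) - 31781)/(m(166) + 5232) = (2*118 - 31781)/((½)*(-45 + 166)/166 + 5232) = (236 - 31781)/((½)*(1/166)*121 + 5232) = -31545/(121/332 + 5232) = -31545/1737145/332 = -31545*332/1737145 = -2094588/347429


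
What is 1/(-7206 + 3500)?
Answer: -1/3706 ≈ -0.00026983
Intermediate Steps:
1/(-7206 + 3500) = 1/(-3706) = -1/3706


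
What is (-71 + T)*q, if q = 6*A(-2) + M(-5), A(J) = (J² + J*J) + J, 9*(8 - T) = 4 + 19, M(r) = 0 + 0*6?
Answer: -2360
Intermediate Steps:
M(r) = 0 (M(r) = 0 + 0 = 0)
T = 49/9 (T = 8 - (4 + 19)/9 = 8 - ⅑*23 = 8 - 23/9 = 49/9 ≈ 5.4444)
A(J) = J + 2*J² (A(J) = (J² + J²) + J = 2*J² + J = J + 2*J²)
q = 36 (q = 6*(-2*(1 + 2*(-2))) + 0 = 6*(-2*(1 - 4)) + 0 = 6*(-2*(-3)) + 0 = 6*6 + 0 = 36 + 0 = 36)
(-71 + T)*q = (-71 + 49/9)*36 = -590/9*36 = -2360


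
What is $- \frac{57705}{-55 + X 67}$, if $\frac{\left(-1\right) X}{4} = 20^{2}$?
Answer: $\frac{11541}{21451} \approx 0.53802$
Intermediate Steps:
$X = -1600$ ($X = - 4 \cdot 20^{2} = \left(-4\right) 400 = -1600$)
$- \frac{57705}{-55 + X 67} = - \frac{57705}{-55 - 107200} = - \frac{57705}{-107255} = \left(-57705\right) \left(- \frac{1}{107255}\right) = \frac{11541}{21451}$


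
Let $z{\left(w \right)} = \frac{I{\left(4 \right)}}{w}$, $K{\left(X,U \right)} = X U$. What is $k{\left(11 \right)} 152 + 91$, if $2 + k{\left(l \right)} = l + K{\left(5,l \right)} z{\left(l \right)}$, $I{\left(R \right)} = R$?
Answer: $4499$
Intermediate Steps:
$K{\left(X,U \right)} = U X$
$z{\left(w \right)} = \frac{4}{w}$
$k{\left(l \right)} = 18 + l$ ($k{\left(l \right)} = -2 + \left(l + l 5 \frac{4}{l}\right) = -2 + \left(l + 5 l \frac{4}{l}\right) = -2 + \left(l + 20\right) = -2 + \left(20 + l\right) = 18 + l$)
$k{\left(11 \right)} 152 + 91 = \left(18 + 11\right) 152 + 91 = 29 \cdot 152 + 91 = 4408 + 91 = 4499$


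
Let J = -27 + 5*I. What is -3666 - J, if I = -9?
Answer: -3594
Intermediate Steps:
J = -72 (J = -27 + 5*(-9) = -27 - 45 = -72)
-3666 - J = -3666 - 1*(-72) = -3666 + 72 = -3594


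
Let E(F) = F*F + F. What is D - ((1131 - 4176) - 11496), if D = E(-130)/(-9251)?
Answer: 134502021/9251 ≈ 14539.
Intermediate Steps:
E(F) = F + F**2 (E(F) = F**2 + F = F + F**2)
D = -16770/9251 (D = -130*(1 - 130)/(-9251) = -130*(-129)*(-1/9251) = 16770*(-1/9251) = -16770/9251 ≈ -1.8128)
D - ((1131 - 4176) - 11496) = -16770/9251 - ((1131 - 4176) - 11496) = -16770/9251 - (-3045 - 11496) = -16770/9251 - 1*(-14541) = -16770/9251 + 14541 = 134502021/9251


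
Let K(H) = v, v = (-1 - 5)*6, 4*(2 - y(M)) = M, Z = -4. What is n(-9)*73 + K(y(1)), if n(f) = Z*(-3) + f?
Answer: 183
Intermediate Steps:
y(M) = 2 - M/4
n(f) = 12 + f (n(f) = -4*(-3) + f = 12 + f)
v = -36 (v = -6*6 = -36)
K(H) = -36
n(-9)*73 + K(y(1)) = (12 - 9)*73 - 36 = 3*73 - 36 = 219 - 36 = 183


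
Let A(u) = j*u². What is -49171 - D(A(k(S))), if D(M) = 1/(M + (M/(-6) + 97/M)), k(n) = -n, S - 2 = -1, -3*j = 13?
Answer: -299106959/6083 ≈ -49171.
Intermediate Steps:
j = -13/3 (j = -⅓*13 = -13/3 ≈ -4.3333)
S = 1 (S = 2 - 1 = 1)
A(u) = -13*u²/3
D(M) = 1/(97/M + 5*M/6) (D(M) = 1/(M + (M*(-⅙) + 97/M)) = 1/(M + (-M/6 + 97/M)) = 1/(M + (97/M - M/6)) = 1/(97/M + 5*M/6))
-49171 - D(A(k(S))) = -49171 - 6*(-13*(-1*1)²/3)/(582 + 5*(-13*(-1*1)²/3)²) = -49171 - 6*(-13/3*(-1)²)/(582 + 5*(-13/3*(-1)²)²) = -49171 - 6*(-13/3*1)/(582 + 5*(-13/3*1)²) = -49171 - 6*(-13)/(3*(582 + 5*(-13/3)²)) = -49171 - 6*(-13)/(3*(582 + 5*(169/9))) = -49171 - 6*(-13)/(3*(582 + 845/9)) = -49171 - 6*(-13)/(3*6083/9) = -49171 - 6*(-13)*9/(3*6083) = -49171 - 1*(-234/6083) = -49171 + 234/6083 = -299106959/6083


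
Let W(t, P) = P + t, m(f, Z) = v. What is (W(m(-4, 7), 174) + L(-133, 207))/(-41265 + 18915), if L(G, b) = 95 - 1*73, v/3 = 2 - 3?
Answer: -193/22350 ≈ -0.0086353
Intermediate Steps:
v = -3 (v = 3*(2 - 3) = 3*(-1) = -3)
m(f, Z) = -3
L(G, b) = 22 (L(G, b) = 95 - 73 = 22)
(W(m(-4, 7), 174) + L(-133, 207))/(-41265 + 18915) = ((174 - 3) + 22)/(-41265 + 18915) = (171 + 22)/(-22350) = 193*(-1/22350) = -193/22350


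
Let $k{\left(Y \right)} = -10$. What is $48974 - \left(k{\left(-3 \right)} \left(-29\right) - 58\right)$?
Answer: $48742$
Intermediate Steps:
$48974 - \left(k{\left(-3 \right)} \left(-29\right) - 58\right) = 48974 - \left(\left(-10\right) \left(-29\right) - 58\right) = 48974 - \left(290 - 58\right) = 48974 - 232 = 48742$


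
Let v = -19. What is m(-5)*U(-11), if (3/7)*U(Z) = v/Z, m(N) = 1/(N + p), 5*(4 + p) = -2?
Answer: -665/1551 ≈ -0.42876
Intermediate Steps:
p = -22/5 (p = -4 + (1/5)*(-2) = -4 - 2/5 = -22/5 ≈ -4.4000)
m(N) = 1/(-22/5 + N) (m(N) = 1/(N - 22/5) = 1/(-22/5 + N))
U(Z) = -133/(3*Z) (U(Z) = 7*(-19/Z)/3 = -133/(3*Z))
m(-5)*U(-11) = (5/(-22 + 5*(-5)))*(-133/3/(-11)) = (5/(-22 - 25))*(-133/3*(-1/11)) = (5/(-47))*(133/33) = (5*(-1/47))*(133/33) = -5/47*133/33 = -665/1551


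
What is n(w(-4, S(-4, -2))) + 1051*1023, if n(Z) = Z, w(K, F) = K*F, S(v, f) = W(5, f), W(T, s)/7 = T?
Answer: 1075033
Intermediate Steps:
W(T, s) = 7*T
S(v, f) = 35 (S(v, f) = 7*5 = 35)
w(K, F) = F*K
n(w(-4, S(-4, -2))) + 1051*1023 = 35*(-4) + 1051*1023 = -140 + 1075173 = 1075033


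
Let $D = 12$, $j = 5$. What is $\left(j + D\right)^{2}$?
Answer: $289$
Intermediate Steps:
$\left(j + D\right)^{2} = \left(5 + 12\right)^{2} = 17^{2} = 289$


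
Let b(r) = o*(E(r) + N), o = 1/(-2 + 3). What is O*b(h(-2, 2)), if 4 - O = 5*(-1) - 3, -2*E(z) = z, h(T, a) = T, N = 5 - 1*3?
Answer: 36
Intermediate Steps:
o = 1 (o = 1/1 = 1)
N = 2 (N = 5 - 3 = 2)
E(z) = -z/2
O = 12 (O = 4 - (5*(-1) - 3) = 4 - (-5 - 3) = 4 - 1*(-8) = 4 + 8 = 12)
b(r) = 2 - r/2 (b(r) = 1*(-r/2 + 2) = 1*(2 - r/2) = 2 - r/2)
O*b(h(-2, 2)) = 12*(2 - ½*(-2)) = 12*(2 + 1) = 12*3 = 36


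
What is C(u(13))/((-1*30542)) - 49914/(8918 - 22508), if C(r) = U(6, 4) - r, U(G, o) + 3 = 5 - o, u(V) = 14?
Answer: 42352523/11529605 ≈ 3.6734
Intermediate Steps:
U(G, o) = 2 - o (U(G, o) = -3 + (5 - o) = 2 - o)
C(r) = -2 - r (C(r) = (2 - 1*4) - r = (2 - 4) - r = -2 - r)
C(u(13))/((-1*30542)) - 49914/(8918 - 22508) = (-2 - 1*14)/((-1*30542)) - 49914/(8918 - 22508) = (-2 - 14)/(-30542) - 49914/(-13590) = -16*(-1/30542) - 49914*(-1/13590) = 8/15271 + 2773/755 = 42352523/11529605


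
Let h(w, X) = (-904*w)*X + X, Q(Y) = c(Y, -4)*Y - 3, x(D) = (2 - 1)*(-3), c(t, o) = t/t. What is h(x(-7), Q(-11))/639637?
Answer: -37982/639637 ≈ -0.059381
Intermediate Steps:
c(t, o) = 1
x(D) = -3 (x(D) = 1*(-3) = -3)
Q(Y) = -3 + Y (Q(Y) = 1*Y - 3 = Y - 3 = -3 + Y)
h(w, X) = X - 904*X*w (h(w, X) = -904*X*w + X = X - 904*X*w)
h(x(-7), Q(-11))/639637 = ((-3 - 11)*(1 - 904*(-3)))/639637 = -14*(1 + 2712)*(1/639637) = -14*2713*(1/639637) = -37982*1/639637 = -37982/639637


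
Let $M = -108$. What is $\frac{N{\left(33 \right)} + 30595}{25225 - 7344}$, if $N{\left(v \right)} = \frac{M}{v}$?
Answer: $\frac{336509}{196691} \approx 1.7109$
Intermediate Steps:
$N{\left(v \right)} = - \frac{108}{v}$
$\frac{N{\left(33 \right)} + 30595}{25225 - 7344} = \frac{- \frac{108}{33} + 30595}{25225 - 7344} = \frac{\left(-108\right) \frac{1}{33} + 30595}{17881} = \left(- \frac{36}{11} + 30595\right) \frac{1}{17881} = \frac{336509}{11} \cdot \frac{1}{17881} = \frac{336509}{196691}$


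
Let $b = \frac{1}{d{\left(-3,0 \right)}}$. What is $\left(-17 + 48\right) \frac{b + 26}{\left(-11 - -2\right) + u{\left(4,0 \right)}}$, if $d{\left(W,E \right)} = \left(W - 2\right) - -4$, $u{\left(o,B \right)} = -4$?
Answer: $- \frac{775}{13} \approx -59.615$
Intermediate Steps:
$d{\left(W,E \right)} = 2 + W$ ($d{\left(W,E \right)} = \left(-2 + W\right) + 4 = 2 + W$)
$b = -1$ ($b = \frac{1}{2 - 3} = \frac{1}{-1} = -1$)
$\left(-17 + 48\right) \frac{b + 26}{\left(-11 - -2\right) + u{\left(4,0 \right)}} = \left(-17 + 48\right) \frac{-1 + 26}{\left(-11 - -2\right) - 4} = 31 \frac{25}{\left(-11 + 2\right) - 4} = 31 \frac{25}{-9 - 4} = 31 \frac{25}{-13} = 31 \cdot 25 \left(- \frac{1}{13}\right) = 31 \left(- \frac{25}{13}\right) = - \frac{775}{13}$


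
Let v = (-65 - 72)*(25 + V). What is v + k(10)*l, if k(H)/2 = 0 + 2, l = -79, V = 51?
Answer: -10728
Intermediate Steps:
v = -10412 (v = (-65 - 72)*(25 + 51) = -137*76 = -10412)
k(H) = 4 (k(H) = 2*(0 + 2) = 2*2 = 4)
v + k(10)*l = -10412 + 4*(-79) = -10412 - 316 = -10728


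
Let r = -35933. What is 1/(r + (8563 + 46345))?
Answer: 1/18975 ≈ 5.2701e-5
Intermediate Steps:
1/(r + (8563 + 46345)) = 1/(-35933 + (8563 + 46345)) = 1/(-35933 + 54908) = 1/18975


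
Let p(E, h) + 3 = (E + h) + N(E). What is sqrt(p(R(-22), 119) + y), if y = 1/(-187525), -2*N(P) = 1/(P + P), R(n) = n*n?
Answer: sqrt(1633934207893039)/1650220 ≈ 24.495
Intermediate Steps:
R(n) = n**2
N(P) = -1/(4*P) (N(P) = -1/(2*(P + P)) = -1/(2*P)/2 = -1/(4*P))
p(E, h) = -3 + E + h - 1/(4*E) (p(E, h) = -3 + ((E + h) - 1/(4*E)) = -3 + (E + h - 1/(4*E)) = -3 + E + h - 1/(4*E))
y = -1/187525 ≈ -5.3326e-6
sqrt(p(R(-22), 119) + y) = sqrt((-3 + (-22)**2 + 119 - 1/(4*((-22)**2))) - 1/187525) = sqrt((-3 + 484 + 119 - 1/4/484) - 1/187525) = sqrt((-3 + 484 + 119 - 1/4*1/484) - 1/187525) = sqrt((-3 + 484 + 119 - 1/1936) - 1/187525) = sqrt(1161599/1936 - 1/187525) = sqrt(217828850539/363048400) = sqrt(1633934207893039)/1650220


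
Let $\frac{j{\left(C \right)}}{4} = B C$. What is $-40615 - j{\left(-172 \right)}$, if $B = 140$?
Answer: $55705$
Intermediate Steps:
$j{\left(C \right)} = 560 C$ ($j{\left(C \right)} = 4 \cdot 140 C = 560 C$)
$-40615 - j{\left(-172 \right)} = -40615 - 560 \left(-172\right) = -40615 - -96320 = -40615 + 96320 = 55705$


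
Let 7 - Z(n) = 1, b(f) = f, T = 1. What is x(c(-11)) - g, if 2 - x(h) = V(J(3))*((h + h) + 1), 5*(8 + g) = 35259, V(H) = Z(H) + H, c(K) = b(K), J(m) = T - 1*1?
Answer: -34579/5 ≈ -6915.8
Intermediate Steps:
J(m) = 0 (J(m) = 1 - 1*1 = 1 - 1 = 0)
Z(n) = 6 (Z(n) = 7 - 1*1 = 7 - 1 = 6)
c(K) = K
V(H) = 6 + H
g = 35219/5 (g = -8 + (⅕)*35259 = -8 + 35259/5 = 35219/5 ≈ 7043.8)
x(h) = -4 - 12*h (x(h) = 2 - (6 + 0)*((h + h) + 1) = 2 - 6*(2*h + 1) = 2 - 6*(1 + 2*h) = 2 - (6 + 12*h) = 2 + (-6 - 12*h) = -4 - 12*h)
x(c(-11)) - g = (-4 - 12*(-11)) - 1*35219/5 = (-4 + 132) - 35219/5 = 128 - 35219/5 = -34579/5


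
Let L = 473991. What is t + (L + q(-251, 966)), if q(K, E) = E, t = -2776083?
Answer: -2301126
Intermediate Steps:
t + (L + q(-251, 966)) = -2776083 + (473991 + 966) = -2776083 + 474957 = -2301126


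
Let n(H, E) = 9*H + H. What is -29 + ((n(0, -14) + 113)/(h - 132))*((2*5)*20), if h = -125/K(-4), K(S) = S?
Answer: -102087/403 ≈ -253.32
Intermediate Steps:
h = 125/4 (h = -125/(-4) = -125*(-¼) = 125/4 ≈ 31.250)
n(H, E) = 10*H
-29 + ((n(0, -14) + 113)/(h - 132))*((2*5)*20) = -29 + ((10*0 + 113)/(125/4 - 132))*((2*5)*20) = -29 + ((0 + 113)/(-403/4))*(10*20) = -29 + (113*(-4/403))*200 = -29 - 452/403*200 = -29 - 90400/403 = -102087/403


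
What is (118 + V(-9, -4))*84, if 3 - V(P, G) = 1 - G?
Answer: 9744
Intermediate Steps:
V(P, G) = 2 + G (V(P, G) = 3 - (1 - G) = 3 + (-1 + G) = 2 + G)
(118 + V(-9, -4))*84 = (118 + (2 - 4))*84 = (118 - 2)*84 = 116*84 = 9744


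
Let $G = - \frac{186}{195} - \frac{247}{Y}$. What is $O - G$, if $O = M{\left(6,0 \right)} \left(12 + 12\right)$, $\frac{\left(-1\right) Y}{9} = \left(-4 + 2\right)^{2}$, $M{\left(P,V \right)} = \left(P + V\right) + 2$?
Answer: $\frac{435457}{2340} \approx 186.09$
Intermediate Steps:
$M{\left(P,V \right)} = 2 + P + V$
$Y = -36$ ($Y = - 9 \left(-4 + 2\right)^{2} = - 9 \left(-2\right)^{2} = \left(-9\right) 4 = -36$)
$G = \frac{13823}{2340}$ ($G = - \frac{186}{195} - \frac{247}{-36} = \left(-186\right) \frac{1}{195} - - \frac{247}{36} = - \frac{62}{65} + \frac{247}{36} = \frac{13823}{2340} \approx 5.9073$)
$O = 192$ ($O = \left(2 + 6 + 0\right) \left(12 + 12\right) = 8 \cdot 24 = 192$)
$O - G = 192 - \frac{13823}{2340} = \frac{435457}{2340}$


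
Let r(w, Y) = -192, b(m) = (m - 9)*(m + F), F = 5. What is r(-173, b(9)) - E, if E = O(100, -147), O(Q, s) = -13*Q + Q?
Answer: 1008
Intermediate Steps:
O(Q, s) = -12*Q
b(m) = (-9 + m)*(5 + m) (b(m) = (m - 9)*(m + 5) = (-9 + m)*(5 + m))
E = -1200 (E = -12*100 = -1200)
r(-173, b(9)) - E = -192 - 1*(-1200) = -192 + 1200 = 1008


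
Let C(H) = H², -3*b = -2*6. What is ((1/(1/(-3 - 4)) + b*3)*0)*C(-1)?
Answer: 0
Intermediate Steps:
b = 4 (b = -(-1)*2*6/3 = -(-1)*12/3 = -⅓*(-12) = 4)
((1/(1/(-3 - 4)) + b*3)*0)*C(-1) = ((1/(1/(-3 - 4)) + 4*3)*0)*(-1)² = ((1/(1/(-7)) + 12)*0)*1 = ((1/(-⅐) + 12)*0)*1 = ((-7 + 12)*0)*1 = (5*0)*1 = 0*1 = 0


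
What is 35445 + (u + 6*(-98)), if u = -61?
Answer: 34796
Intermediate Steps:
35445 + (u + 6*(-98)) = 35445 + (-61 + 6*(-98)) = 35445 + (-61 - 588) = 35445 - 649 = 34796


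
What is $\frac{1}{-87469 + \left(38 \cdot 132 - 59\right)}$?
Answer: $- \frac{1}{82512} \approx -1.2119 \cdot 10^{-5}$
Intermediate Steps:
$\frac{1}{-87469 + \left(38 \cdot 132 - 59\right)} = \frac{1}{-87469 + \left(5016 - 59\right)} = \frac{1}{-87469 + 4957} = \frac{1}{-82512} = - \frac{1}{82512}$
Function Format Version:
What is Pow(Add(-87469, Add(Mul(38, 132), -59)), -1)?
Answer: Rational(-1, 82512) ≈ -1.2119e-5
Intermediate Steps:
Pow(Add(-87469, Add(Mul(38, 132), -59)), -1) = Pow(Add(-87469, Add(5016, -59)), -1) = Pow(Add(-87469, 4957), -1) = Pow(-82512, -1) = Rational(-1, 82512)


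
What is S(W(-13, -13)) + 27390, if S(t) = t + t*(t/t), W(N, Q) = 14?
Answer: 27418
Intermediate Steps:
S(t) = 2*t (S(t) = t + t*1 = t + t = 2*t)
S(W(-13, -13)) + 27390 = 2*14 + 27390 = 28 + 27390 = 27418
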